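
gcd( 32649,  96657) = 3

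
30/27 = 1 + 1/9 = 1.11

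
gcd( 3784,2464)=88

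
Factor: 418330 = 2^1*5^1*11^1 * 3803^1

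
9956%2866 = 1358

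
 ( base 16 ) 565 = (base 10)1381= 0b10101100101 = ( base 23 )2E1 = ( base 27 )1o4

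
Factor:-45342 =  - 2^1*3^2*11^1*229^1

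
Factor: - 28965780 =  - 2^2*3^2*5^1 * 29^1*31^1*179^1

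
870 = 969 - 99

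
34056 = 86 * 396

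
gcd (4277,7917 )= 91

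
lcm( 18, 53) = 954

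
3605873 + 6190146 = 9796019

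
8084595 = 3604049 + 4480546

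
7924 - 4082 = 3842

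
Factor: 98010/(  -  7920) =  - 2^( - 3)*3^2 *11^1 = - 99/8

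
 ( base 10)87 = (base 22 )3L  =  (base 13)69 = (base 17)52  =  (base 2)1010111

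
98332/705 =139 +337/705  =  139.48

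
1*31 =31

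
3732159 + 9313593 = 13045752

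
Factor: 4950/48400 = 9/88 = 2^( -3)*3^2 * 11^( - 1)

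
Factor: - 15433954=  - 2^1 *47^1*164191^1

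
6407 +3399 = 9806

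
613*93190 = 57125470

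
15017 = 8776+6241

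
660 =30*22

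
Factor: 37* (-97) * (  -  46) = 165094 = 2^1 * 23^1*37^1 * 97^1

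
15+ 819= 834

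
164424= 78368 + 86056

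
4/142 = 2/71 = 0.03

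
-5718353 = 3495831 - 9214184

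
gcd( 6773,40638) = 6773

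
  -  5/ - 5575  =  1/1115 = 0.00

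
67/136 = 67/136 = 0.49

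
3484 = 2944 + 540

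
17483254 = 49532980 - 32049726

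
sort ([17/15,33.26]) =[17/15,33.26 ] 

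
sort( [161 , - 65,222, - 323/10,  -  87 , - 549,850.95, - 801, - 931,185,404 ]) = [  -  931, - 801,  -  549, - 87,  -  65,  -  323/10 , 161, 185,222, 404,850.95]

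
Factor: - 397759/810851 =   -  43^( - 1)*109^( - 1)*173^( - 1)*397759^1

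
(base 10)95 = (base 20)4F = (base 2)1011111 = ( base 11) 87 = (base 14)6B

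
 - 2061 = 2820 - 4881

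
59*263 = 15517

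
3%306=3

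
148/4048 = 37/1012 = 0.04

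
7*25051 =175357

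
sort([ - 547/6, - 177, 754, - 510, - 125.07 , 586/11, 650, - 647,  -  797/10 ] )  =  [- 647, - 510, - 177, - 125.07, - 547/6, - 797/10, 586/11,650 , 754]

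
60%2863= 60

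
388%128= 4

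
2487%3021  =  2487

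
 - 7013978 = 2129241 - 9143219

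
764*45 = 34380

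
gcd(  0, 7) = 7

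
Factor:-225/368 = -2^( - 4 )*3^2*5^2*23^( -1)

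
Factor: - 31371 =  - 3^1 * 10457^1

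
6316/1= 6316 = 6316.00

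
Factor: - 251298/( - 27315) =2^1*5^ ( - 1)*23^1 = 46/5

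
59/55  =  1+ 4/55 = 1.07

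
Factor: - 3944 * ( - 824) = 2^6 * 17^1*29^1*103^1 = 3249856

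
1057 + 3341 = 4398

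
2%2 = 0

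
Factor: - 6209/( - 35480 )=2^( - 3)*5^(-1 )*7^1 = 7/40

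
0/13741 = 0 = 0.00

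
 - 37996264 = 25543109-63539373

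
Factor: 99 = 3^2*11^1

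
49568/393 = 126+50/393 = 126.13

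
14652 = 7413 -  - 7239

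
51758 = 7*7394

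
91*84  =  7644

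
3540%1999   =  1541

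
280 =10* 28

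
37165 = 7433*5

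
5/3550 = 1/710 = 0.00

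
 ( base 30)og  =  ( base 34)lm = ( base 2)1011100000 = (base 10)736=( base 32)N0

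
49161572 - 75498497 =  - 26336925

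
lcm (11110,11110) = 11110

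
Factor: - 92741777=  - 61^1*1520357^1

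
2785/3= 928 + 1/3 = 928.33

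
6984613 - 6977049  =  7564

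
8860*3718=32941480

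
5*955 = 4775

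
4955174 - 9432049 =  - 4476875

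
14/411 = 14/411 = 0.03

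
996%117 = 60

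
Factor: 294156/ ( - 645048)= -2^(-1)*17^ ( - 2)*31^( - 1)*8171^1 = - 8171/17918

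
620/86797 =620/86797 = 0.01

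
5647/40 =5647/40 = 141.18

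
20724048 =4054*5112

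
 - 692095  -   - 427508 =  - 264587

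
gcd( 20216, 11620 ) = 28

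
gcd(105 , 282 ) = 3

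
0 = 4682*0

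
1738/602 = 2 + 267/301 = 2.89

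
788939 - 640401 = 148538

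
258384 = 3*86128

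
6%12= 6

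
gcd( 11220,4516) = 4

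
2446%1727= 719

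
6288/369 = 17 + 5/123 =17.04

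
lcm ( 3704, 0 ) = 0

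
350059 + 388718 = 738777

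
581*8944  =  5196464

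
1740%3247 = 1740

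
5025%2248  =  529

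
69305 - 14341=54964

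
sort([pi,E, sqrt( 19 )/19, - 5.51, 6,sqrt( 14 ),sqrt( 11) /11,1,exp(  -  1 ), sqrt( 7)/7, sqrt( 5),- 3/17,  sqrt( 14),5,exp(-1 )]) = [ - 5.51, - 3/17,  sqrt( 19 ) /19,sqrt ( 11)/11,exp(  -  1), exp( - 1) , sqrt( 7)/7,1,sqrt( 5) , E,pi,sqrt( 14), sqrt(14),5, 6 ]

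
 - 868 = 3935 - 4803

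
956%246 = 218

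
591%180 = 51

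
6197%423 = 275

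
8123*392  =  3184216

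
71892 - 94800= - 22908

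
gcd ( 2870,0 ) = 2870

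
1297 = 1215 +82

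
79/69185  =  79/69185 = 0.00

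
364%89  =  8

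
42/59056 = 21/29528=0.00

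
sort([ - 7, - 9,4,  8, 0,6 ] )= [ - 9, - 7,0 , 4, 6,8 ]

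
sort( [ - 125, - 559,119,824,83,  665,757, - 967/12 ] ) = [ - 559,  -  125,  -  967/12, 83, 119,  665,  757, 824 ] 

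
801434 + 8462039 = 9263473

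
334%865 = 334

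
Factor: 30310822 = 2^1*15155411^1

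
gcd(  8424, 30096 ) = 72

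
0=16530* 0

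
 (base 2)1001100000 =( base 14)316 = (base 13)37a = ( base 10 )608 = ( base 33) ie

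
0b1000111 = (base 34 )23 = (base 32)27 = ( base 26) 2J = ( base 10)71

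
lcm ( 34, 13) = 442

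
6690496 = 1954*3424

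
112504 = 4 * 28126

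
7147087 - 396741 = 6750346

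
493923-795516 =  - 301593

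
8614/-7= - 1231+3/7 = - 1230.57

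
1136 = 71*16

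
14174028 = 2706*5238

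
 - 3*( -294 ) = 882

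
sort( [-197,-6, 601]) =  [ - 197, - 6, 601]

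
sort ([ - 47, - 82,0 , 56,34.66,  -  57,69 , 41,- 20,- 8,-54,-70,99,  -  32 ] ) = [  -  82,-70,-57 , -54, - 47, - 32, - 20, - 8,0,34.66,41,56,69, 99 ] 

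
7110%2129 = 723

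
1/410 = 1/410 = 0.00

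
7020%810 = 540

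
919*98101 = 90154819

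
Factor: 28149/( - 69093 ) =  - 11/27 = -3^( - 3)*11^1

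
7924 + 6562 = 14486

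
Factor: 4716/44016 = 2^(-2)*3^1*7^(-1) = 3/28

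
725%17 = 11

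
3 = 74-71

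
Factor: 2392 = 2^3*13^1*23^1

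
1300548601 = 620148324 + 680400277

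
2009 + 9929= 11938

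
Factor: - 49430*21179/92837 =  - 2^1 * 5^1 * 17^(  -  1)*43^(-1)* 127^ ( - 1 )*4943^1* 21179^1 = - 1046877970/92837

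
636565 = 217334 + 419231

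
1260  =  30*42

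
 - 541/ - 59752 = 541/59752= 0.01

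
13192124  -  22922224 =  - 9730100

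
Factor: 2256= 2^4*3^1*47^1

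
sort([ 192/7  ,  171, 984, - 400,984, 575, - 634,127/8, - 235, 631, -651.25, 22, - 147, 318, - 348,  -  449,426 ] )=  [ - 651.25, - 634,-449, - 400,-348, - 235, - 147 , 127/8,22,192/7 , 171,  318,426, 575,631,984,984 ] 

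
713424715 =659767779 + 53656936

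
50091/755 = 50091/755 = 66.35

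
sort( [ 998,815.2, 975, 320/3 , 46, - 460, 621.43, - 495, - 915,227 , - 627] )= [-915,  -  627, - 495 , - 460,46,320/3, 227,621.43,815.2,975, 998]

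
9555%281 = 1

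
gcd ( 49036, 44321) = 943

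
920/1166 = 460/583 = 0.79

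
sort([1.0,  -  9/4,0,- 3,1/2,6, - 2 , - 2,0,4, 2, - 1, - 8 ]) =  [ - 8,-3, - 9/4, - 2, - 2, - 1,0,0,1/2,1.0, 2,4, 6 ] 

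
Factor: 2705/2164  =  2^( - 2)*5^1  =  5/4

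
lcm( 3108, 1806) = 133644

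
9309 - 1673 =7636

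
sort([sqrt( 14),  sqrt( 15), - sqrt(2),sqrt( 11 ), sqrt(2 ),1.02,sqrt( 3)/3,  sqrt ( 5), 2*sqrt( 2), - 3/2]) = [  -  3/2, - sqrt( 2),sqrt( 3) /3,1.02,sqrt( 2), sqrt(  5), 2*sqrt (2), sqrt(11),sqrt( 14),  sqrt( 15)]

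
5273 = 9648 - 4375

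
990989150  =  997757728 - 6768578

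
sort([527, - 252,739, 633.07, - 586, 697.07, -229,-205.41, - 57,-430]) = [-586, - 430,-252, - 229, - 205.41, - 57,527, 633.07,  697.07,739]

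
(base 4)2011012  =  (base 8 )20506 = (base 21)J6D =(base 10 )8518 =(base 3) 102200111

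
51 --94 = 145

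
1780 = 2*890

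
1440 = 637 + 803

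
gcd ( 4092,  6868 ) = 4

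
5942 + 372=6314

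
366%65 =41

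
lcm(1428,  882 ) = 29988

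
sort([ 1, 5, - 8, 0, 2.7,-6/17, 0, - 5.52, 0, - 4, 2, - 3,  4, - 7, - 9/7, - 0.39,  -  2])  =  [ - 8, - 7, - 5.52 , - 4, - 3, - 2, - 9/7, - 0.39,-6/17, 0, 0,0, 1, 2, 2.7, 4, 5]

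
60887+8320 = 69207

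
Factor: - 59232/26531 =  - 2^5*3^1*43^( - 1 ) = - 96/43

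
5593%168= 49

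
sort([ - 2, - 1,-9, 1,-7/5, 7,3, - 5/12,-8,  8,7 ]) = [ - 9,- 8, - 2, - 7/5, - 1,- 5/12, 1,3, 7,  7, 8 ] 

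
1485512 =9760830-8275318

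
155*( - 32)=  - 4960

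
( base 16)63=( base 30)39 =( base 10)99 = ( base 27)3i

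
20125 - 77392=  - 57267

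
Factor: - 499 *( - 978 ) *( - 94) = - 45874068 = - 2^2 * 3^1*47^1*163^1*499^1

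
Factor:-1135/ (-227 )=5 = 5^1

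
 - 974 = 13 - 987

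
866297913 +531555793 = 1397853706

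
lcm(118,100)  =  5900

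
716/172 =179/43= 4.16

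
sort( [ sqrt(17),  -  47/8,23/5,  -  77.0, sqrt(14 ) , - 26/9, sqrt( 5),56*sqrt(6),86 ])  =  [ - 77.0, - 47/8 , - 26/9,sqrt( 5),sqrt(14), sqrt(17 ),23/5 , 86, 56*sqrt(6 ) ] 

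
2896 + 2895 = 5791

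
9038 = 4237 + 4801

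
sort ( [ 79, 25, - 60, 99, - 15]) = [ - 60, -15, 25,79 , 99]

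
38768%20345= 18423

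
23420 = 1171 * 20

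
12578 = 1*12578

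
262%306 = 262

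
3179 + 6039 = 9218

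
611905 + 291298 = 903203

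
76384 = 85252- 8868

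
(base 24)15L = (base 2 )1011001101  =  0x2cd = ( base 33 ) LO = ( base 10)717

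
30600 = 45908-15308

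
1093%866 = 227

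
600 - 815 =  - 215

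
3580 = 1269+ 2311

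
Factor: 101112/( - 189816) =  - 383/719 = - 383^1*719^(-1)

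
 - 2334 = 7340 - 9674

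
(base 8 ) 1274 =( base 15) 31A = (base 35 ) k0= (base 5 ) 10300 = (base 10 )700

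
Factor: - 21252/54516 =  - 23/59 = - 23^1*59^( - 1 ) 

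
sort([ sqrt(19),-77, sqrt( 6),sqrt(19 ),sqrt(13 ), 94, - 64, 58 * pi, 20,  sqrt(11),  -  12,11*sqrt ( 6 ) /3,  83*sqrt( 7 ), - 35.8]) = [-77, - 64,-35.8, - 12,sqrt (6),sqrt(11), sqrt( 13),sqrt(19),sqrt(19), 11 * sqrt( 6)/3,20,94, 58 * pi, 83  *sqrt(7 )]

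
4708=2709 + 1999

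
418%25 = 18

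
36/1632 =3/136 = 0.02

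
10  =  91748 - 91738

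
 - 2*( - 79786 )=159572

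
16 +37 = 53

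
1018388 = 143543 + 874845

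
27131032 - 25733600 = 1397432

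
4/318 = 2/159 = 0.01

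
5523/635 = 8 + 443/635 = 8.70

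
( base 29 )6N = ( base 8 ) 305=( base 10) 197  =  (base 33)5W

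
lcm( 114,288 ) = 5472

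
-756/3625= -756/3625 = - 0.21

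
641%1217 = 641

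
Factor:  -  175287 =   -  3^1*7^1 * 17^1*491^1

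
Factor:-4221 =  - 3^2 * 7^1*67^1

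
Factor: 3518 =2^1*1759^1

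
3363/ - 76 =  - 177/4  =  -44.25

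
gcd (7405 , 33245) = 5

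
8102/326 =24 + 139/163 = 24.85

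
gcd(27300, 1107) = 3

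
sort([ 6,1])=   [1,6 ] 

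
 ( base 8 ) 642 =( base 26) G2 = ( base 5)3133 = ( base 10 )418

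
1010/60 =101/6 = 16.83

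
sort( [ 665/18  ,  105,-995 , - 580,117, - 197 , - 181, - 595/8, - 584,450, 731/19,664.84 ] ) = [  -  995 , - 584, - 580,  -  197 ,  -  181, - 595/8,665/18,731/19,105 , 117,450, 664.84 ] 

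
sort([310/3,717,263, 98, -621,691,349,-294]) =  [ - 621, - 294,98,310/3,263,349,691, 717 ]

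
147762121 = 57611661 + 90150460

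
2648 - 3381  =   -733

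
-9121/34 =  - 269 + 25/34 =- 268.26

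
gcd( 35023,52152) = 1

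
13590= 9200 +4390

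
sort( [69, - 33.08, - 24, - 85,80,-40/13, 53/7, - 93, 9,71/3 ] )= [ - 93 , - 85, - 33.08 ,  -  24 , - 40/13,53/7,9,71/3, 69,80 ]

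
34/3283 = 34/3283= 0.01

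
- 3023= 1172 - 4195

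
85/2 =85/2 = 42.50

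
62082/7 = 8868 + 6/7  =  8868.86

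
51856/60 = 864 + 4/15 = 864.27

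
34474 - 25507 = 8967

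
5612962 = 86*65267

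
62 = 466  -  404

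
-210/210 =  - 1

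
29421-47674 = - 18253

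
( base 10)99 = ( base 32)33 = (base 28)3f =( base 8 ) 143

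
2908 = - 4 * (-727)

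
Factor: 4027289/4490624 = 2^( - 7) * 7^1*47^1*12241^1*35083^( - 1 ) 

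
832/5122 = 32/197 = 0.16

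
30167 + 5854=36021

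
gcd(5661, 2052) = 9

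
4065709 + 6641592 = 10707301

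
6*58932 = 353592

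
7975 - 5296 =2679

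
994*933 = 927402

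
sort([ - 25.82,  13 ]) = [ - 25.82,13]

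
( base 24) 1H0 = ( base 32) UO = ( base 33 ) TR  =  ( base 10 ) 984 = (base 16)3d8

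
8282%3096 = 2090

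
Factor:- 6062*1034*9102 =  - 2^3*3^1*7^1 * 11^1*37^1*41^1*47^1*433^1 = -57052319016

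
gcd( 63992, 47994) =15998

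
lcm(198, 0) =0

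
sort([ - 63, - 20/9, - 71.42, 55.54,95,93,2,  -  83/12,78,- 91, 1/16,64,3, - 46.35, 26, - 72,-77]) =[-91, - 77, - 72, - 71.42,- 63, - 46.35,-83/12, - 20/9,1/16, 2  ,  3,26, 55.54, 64,  78, 93,95]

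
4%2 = 0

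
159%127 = 32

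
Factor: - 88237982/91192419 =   -  2^1*3^( - 3 )*7^1*19^(-1)*23^1* 89^1*3079^1*177763^( - 1)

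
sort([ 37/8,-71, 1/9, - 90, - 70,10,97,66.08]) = [ - 90,  -  71,-70, 1/9,37/8  ,  10,66.08,97]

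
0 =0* 94431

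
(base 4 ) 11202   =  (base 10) 354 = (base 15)189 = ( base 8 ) 542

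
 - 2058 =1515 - 3573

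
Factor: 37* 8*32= 9472 = 2^8 * 37^1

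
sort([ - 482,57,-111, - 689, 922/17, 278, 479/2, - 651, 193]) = [ - 689 , - 651 ,-482, - 111, 922/17, 57, 193,479/2,278 ] 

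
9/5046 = 3/1682 = 0.00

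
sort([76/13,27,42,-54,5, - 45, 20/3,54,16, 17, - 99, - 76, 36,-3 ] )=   [ - 99, - 76, - 54, - 45 , - 3,5,76/13,20/3,16,17, 27,  36,42, 54 ] 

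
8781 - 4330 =4451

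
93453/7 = 93453/7  =  13350.43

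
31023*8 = 248184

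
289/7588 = 289/7588= 0.04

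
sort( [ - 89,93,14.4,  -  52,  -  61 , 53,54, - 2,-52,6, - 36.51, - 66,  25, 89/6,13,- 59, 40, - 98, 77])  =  [ - 98, - 89, - 66,-61,-59, - 52 , - 52,  -  36.51, - 2, 6 , 13, 14.4, 89/6,25, 40, 53,54,  77,93]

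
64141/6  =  10690 + 1/6= 10690.17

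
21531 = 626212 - 604681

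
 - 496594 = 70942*(  -  7 )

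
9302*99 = 920898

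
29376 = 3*9792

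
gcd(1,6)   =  1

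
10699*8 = 85592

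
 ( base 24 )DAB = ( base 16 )1E3B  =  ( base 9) 11548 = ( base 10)7739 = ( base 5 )221424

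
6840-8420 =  - 1580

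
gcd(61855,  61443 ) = 1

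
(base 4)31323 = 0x37B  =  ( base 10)891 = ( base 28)13n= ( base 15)3E6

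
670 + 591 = 1261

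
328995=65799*5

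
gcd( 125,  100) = 25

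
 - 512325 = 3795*(-135)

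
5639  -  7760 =-2121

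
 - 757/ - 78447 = 757/78447 = 0.01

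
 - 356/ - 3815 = 356/3815 = 0.09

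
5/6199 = 5/6199= 0.00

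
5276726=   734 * 7189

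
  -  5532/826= - 7 + 125/413  =  - 6.70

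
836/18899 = 836/18899 =0.04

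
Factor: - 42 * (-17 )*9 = 6426 = 2^1 * 3^3*7^1 * 17^1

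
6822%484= 46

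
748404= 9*83156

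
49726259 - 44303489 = 5422770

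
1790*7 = 12530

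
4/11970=2/5985 = 0.00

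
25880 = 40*647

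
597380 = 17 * 35140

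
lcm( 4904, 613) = 4904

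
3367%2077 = 1290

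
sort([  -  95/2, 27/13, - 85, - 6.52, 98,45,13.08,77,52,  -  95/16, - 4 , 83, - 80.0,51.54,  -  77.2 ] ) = [ - 85, - 80.0, - 77.2 ,-95/2, - 6.52, - 95/16,-4, 27/13,13.08,45 , 51.54,52, 77, 83,98]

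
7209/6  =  2403/2 = 1201.50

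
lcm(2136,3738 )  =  14952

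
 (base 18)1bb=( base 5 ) 4113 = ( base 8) 1025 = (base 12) 385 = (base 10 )533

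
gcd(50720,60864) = 10144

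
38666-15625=23041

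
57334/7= 57334/7 = 8190.57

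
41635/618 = 67+ 229/618 = 67.37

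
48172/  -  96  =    -  502 + 5/24 = -501.79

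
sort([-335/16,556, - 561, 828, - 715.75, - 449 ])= [-715.75, - 561, - 449,-335/16,556,828]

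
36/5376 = 3/448 = 0.01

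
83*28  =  2324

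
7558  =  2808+4750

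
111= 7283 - 7172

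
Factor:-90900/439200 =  - 101/488  =  -  2^(-3) * 61^ ( - 1) *101^1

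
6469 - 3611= 2858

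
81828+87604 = 169432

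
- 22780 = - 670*34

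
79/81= 79/81 = 0.98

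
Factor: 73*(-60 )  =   - 4380  =  - 2^2 * 3^1*5^1*73^1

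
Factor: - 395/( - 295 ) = 79/59 = 59^( - 1)*79^1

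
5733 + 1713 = 7446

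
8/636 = 2/159 = 0.01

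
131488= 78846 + 52642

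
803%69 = 44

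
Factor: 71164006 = 2^1*17^1*19^1*110161^1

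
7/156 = 7/156 = 0.04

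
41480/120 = 345 + 2/3 = 345.67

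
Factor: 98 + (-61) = 37 = 37^1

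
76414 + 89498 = 165912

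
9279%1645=1054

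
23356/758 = 11678/379 = 30.81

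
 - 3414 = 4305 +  - 7719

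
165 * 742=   122430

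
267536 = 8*33442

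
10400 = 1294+9106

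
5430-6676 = - 1246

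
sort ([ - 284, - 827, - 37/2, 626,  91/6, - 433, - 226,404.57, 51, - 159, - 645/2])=[ - 827, -433, - 645/2, - 284,-226 , - 159, - 37/2,  91/6,51,404.57,626 ] 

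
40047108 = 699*57292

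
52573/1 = 52573= 52573.00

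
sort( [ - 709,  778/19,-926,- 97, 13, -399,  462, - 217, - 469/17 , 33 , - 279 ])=[-926 , - 709, - 399,  -  279 ,  -  217,-97, - 469/17,  13, 33,778/19,  462 ] 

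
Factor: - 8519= -7^1 *1217^1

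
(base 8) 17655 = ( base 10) 8109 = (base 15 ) 2609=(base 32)7td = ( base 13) 38CA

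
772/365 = 2 + 42/365 = 2.12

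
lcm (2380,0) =0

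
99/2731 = 99/2731 = 0.04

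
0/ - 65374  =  0/1=   - 0.00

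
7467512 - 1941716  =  5525796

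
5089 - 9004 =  - 3915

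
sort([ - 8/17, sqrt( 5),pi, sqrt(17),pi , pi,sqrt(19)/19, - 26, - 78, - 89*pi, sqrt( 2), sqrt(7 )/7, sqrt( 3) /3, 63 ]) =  [ - 89*pi, -78 , - 26, - 8/17,sqrt(19 )/19,  sqrt( 7) /7,sqrt(3 )/3,sqrt(2),sqrt( 5 ), pi,pi , pi, sqrt(17 ), 63 ]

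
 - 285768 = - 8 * 35721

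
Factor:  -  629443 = -313^1*2011^1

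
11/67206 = 11/67206 =0.00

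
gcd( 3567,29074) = 1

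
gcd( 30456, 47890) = 2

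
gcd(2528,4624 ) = 16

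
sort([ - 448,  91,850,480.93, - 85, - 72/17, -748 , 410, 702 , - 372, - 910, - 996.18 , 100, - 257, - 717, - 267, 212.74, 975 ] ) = [ - 996.18, - 910,-748,  -  717  , - 448 , - 372, - 267, - 257 , - 85, - 72/17, 91,100, 212.74, 410,480.93, 702 , 850, 975]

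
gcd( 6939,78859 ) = 1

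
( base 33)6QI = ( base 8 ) 16362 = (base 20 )iaa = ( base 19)11a0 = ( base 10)7410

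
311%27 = 14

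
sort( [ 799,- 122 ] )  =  [-122, 799]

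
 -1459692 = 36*( - 40547 ) 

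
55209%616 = 385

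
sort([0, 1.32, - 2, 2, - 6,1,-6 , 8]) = [ - 6, - 6, - 2,  0, 1, 1.32,2,8] 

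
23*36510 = 839730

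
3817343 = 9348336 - 5530993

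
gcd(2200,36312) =8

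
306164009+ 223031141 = 529195150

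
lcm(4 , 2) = 4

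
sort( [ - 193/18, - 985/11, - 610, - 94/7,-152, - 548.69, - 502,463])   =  [-610, - 548.69, - 502, - 152,- 985/11, - 94/7, - 193/18 , 463]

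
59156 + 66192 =125348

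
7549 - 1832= 5717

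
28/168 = 1/6 = 0.17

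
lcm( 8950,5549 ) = 277450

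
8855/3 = 8855/3 = 2951.67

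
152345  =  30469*5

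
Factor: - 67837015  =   - 5^1*43^1*315521^1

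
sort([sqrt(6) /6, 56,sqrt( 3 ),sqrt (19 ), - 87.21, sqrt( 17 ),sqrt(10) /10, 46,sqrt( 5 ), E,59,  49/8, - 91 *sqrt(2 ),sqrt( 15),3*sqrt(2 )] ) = [  -  91* sqrt(2 ), - 87.21,sqrt( 10) /10,sqrt(6)/6,sqrt( 3) , sqrt( 5),E,sqrt(15 ), sqrt(17 ),3*sqrt ( 2 ), sqrt(19),  49/8, 46, 56,59] 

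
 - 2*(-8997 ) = 17994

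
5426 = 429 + 4997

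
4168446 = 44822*93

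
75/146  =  75/146 = 0.51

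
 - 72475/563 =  - 72475/563 = - 128.73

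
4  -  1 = 3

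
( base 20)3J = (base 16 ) 4F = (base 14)59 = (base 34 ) 2B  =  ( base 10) 79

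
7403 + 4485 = 11888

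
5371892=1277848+4094044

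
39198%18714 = 1770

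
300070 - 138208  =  161862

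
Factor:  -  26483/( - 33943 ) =7^( - 1 )*13^( - 1 ) * 71^1 = 71/91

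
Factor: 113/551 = 19^( - 1 ) * 29^ ( - 1 )*113^1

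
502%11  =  7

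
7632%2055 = 1467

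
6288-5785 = 503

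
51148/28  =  12787/7 = 1826.71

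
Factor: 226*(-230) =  - 51980 = - 2^2*5^1*23^1*113^1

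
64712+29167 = 93879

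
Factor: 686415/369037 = 3^1*5^1*19^( - 1)*67^1*683^1*19423^(-1 )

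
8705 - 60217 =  - 51512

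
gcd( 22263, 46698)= 543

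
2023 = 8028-6005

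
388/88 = 97/22 = 4.41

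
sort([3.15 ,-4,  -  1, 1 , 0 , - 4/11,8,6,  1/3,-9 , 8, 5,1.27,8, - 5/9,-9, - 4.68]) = [ - 9, - 9, - 4.68, - 4, - 1, - 5/9, - 4/11, 0,1/3,1,1.27, 3.15,5,6,8,8,8] 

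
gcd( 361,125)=1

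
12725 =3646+9079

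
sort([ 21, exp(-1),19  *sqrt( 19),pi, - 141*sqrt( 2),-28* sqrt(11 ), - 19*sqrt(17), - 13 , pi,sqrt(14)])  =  [ - 141*sqrt ( 2), - 28*sqrt(11) , - 19*sqrt(17 ),- 13,exp (-1), pi,  pi, sqrt(14),21, 19*sqrt ( 19 )] 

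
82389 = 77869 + 4520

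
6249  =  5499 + 750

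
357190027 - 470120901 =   -  112930874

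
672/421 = 672/421 =1.60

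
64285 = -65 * ( - 989)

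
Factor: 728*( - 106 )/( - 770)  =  2^3*5^( - 1)*11^( - 1)*13^1*53^1 = 5512/55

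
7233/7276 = 7233/7276 = 0.99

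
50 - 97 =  - 47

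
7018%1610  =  578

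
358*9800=3508400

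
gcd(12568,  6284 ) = 6284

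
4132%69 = 61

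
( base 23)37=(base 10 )76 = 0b1001100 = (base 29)2i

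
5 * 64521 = 322605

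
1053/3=351  =  351.00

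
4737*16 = 75792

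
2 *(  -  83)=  - 166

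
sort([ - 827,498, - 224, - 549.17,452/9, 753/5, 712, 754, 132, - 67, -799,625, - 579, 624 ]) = [ - 827, - 799, - 579  , -549.17, - 224 , - 67, 452/9, 132,753/5,498,624,625, 712,754]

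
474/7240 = 237/3620 = 0.07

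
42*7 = 294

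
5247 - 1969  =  3278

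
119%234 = 119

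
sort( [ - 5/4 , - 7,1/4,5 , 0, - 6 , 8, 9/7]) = [- 7, - 6, - 5/4, 0,1/4, 9/7,5,8 ] 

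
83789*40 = 3351560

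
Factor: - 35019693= -3^2*3891077^1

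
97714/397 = 246 + 52/397 = 246.13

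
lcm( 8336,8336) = 8336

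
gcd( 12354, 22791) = 213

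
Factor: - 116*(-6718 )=779288= 2^3* 29^1*3359^1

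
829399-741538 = 87861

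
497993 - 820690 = -322697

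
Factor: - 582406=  - 2^1*11^1*23^1*1151^1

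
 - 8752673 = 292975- 9045648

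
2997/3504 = 999/1168 = 0.86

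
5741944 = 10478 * 548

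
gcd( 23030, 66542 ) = 98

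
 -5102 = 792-5894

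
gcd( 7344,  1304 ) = 8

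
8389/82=102 + 25/82=   102.30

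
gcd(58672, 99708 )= 4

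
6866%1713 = 14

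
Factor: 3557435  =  5^1*7^1*101641^1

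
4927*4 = 19708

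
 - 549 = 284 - 833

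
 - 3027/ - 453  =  6 + 103/151= 6.68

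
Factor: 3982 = 2^1*11^1*181^1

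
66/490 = 33/245 = 0.13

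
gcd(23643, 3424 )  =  1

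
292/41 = 292/41= 7.12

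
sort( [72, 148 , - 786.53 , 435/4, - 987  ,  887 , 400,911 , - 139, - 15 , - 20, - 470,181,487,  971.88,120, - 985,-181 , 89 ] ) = [  -  987 , - 985 ,-786.53, - 470,  -  181 , - 139 , -20,-15,72,  89,435/4 , 120 , 148,181, 400,487 , 887, 911, 971.88]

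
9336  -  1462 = 7874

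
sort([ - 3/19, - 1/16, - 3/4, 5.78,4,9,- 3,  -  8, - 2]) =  [ - 8, - 3, - 2, - 3/4,  -  3/19,  -  1/16, 4,5.78,9 ] 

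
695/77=695/77=9.03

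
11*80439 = 884829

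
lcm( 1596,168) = 3192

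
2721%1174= 373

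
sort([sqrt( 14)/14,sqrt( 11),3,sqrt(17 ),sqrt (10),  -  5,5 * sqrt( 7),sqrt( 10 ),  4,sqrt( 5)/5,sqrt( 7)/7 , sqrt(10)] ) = [ - 5,sqrt (14)/14  ,  sqrt ( 7)/7,sqrt ( 5)/5,3,sqrt(10 ),sqrt( 10), sqrt( 10),  sqrt( 11),4,sqrt( 17), 5*sqrt(7 ) ]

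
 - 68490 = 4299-72789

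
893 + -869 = 24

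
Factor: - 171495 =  - 3^2*5^1*37^1 *103^1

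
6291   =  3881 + 2410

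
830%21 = 11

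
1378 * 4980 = 6862440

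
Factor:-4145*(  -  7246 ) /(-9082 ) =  - 5^1*19^( - 1 )*239^(-1 )*829^1* 3623^1 = - 15017335/4541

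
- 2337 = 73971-76308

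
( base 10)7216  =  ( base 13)3391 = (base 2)1110000110000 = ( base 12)4214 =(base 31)7FO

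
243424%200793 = 42631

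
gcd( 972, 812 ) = 4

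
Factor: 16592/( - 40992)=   - 17/42 = -2^( - 1 )*3^( - 1 )*7^(- 1)*17^1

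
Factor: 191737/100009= 301/157 = 7^1*43^1*  157^(-1) 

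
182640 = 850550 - 667910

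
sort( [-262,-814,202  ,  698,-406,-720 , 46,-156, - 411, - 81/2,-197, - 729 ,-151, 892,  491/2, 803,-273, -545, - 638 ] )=[  -  814, - 729, - 720, - 638, - 545, - 411,-406, - 273, - 262, - 197,-156,- 151, - 81/2, 46,  202, 491/2, 698,803,892]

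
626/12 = 52 + 1/6 = 52.17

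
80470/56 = 40235/28= 1436.96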